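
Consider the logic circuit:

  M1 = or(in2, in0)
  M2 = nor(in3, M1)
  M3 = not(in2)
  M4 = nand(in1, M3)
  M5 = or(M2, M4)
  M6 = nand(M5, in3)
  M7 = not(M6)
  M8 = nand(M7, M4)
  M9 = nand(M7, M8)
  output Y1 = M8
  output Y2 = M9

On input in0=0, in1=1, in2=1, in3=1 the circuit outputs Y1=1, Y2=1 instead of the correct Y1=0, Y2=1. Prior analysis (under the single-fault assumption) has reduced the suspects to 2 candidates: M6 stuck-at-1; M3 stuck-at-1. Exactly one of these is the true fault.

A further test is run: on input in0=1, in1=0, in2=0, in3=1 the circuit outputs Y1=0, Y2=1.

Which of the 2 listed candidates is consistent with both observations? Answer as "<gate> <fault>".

Evaluate each candidate on input in0=1, in1=0, in2=0, in3=1:
  M6 stuck-at-1: M1=1, M2=0, M3=1, M4=1, M5=1, M6=1 [stuck-at-1], M7=0, M8=1, M9=1 → Y1=1, Y2=1 — eliminated
  M3 stuck-at-1: M1=1, M2=0, M3=1 [stuck-at-1], M4=1, M5=1, M6=0, M7=1, M8=0, M9=1 → Y1=0, Y2=1 — matches
Only M3 stuck-at-1 reproduces the observed Y1=0, Y2=1.

M3 stuck-at-1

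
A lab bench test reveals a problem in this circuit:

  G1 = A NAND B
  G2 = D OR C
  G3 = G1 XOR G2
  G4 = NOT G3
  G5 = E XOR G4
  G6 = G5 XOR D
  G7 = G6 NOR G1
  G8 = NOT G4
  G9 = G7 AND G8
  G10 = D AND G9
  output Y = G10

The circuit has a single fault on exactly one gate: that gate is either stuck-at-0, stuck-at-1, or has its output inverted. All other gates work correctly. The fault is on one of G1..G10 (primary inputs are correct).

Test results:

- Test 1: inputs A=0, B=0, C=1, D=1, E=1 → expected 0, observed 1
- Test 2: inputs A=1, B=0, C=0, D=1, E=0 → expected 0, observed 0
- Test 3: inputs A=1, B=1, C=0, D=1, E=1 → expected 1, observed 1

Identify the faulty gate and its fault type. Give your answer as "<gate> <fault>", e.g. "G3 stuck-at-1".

Fault-free values for test 1 (A=0, B=0, C=1, D=1, E=1): G1=1, G2=1, G3=0, G4=1, G5=0, G6=1, G7=0, G8=0, G9=0, G10=0, giving Y=0. Observed 1.
Test 1: faults giving observed 1 are {G1 stuck-at-0, G1 inverted output, G9 stuck-at-1, G9 inverted output, G10 stuck-at-1, G10 inverted output}.
Test 2 (A=1, B=0, C=0, D=1, E=0): fault-free G1=1, G2=1, G3=0, G4=1, G5=1, G6=0, G7=0, G8=0, G9=0, G10=0 → 0; observed 0. Eliminates G9 stuck-at-1, G9 inverted output, G10 stuck-at-1, G10 inverted output.
Test 3 (A=1, B=1, C=0, D=1, E=1): fault-free G1=0, G2=1, G3=1, G4=0, G5=1, G6=0, G7=1, G8=1, G9=1, G10=1 → 1; observed 1. Eliminates G1 inverted output.
Only G1 stuck-at-0 is consistent with every test.

G1 stuck-at-0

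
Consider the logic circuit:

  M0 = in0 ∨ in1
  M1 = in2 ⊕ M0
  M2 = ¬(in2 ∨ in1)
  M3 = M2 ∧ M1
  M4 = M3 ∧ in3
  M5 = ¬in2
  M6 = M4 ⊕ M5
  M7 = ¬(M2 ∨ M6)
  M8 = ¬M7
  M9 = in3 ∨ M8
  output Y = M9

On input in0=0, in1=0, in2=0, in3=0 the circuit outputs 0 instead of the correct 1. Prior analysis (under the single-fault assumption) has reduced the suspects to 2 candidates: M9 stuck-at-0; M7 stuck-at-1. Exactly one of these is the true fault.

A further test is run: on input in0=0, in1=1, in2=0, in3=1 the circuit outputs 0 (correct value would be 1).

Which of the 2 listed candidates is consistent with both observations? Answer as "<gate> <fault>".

Evaluate each candidate on input in0=0, in1=1, in2=0, in3=1:
  M9 stuck-at-0: M0=1, M1=1, M2=0, M3=0, M4=0, M5=1, M6=1, M7=0, M8=1, M9=0 [stuck-at-0] → 0 — matches
  M7 stuck-at-1: M0=1, M1=1, M2=0, M3=0, M4=0, M5=1, M6=1, M7=1 [stuck-at-1], M8=0, M9=1 → 1 — eliminated
Only M9 stuck-at-0 reproduces the observed 0.

M9 stuck-at-0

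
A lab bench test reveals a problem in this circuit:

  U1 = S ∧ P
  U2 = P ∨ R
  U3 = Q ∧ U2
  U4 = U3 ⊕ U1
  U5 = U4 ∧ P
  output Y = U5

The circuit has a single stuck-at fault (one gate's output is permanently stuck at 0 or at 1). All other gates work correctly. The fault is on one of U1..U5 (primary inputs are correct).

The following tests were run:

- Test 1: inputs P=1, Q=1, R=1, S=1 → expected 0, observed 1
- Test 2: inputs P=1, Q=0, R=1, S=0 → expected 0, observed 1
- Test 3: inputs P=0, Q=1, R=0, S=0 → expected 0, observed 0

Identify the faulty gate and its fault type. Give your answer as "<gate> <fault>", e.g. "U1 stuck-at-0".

Fault-free values for test 1 (P=1, Q=1, R=1, S=1): U1=1, U2=1, U3=1, U4=0, U5=0, giving Y=0. Observed 1.
Test 1: faults giving observed 1 are {U1 stuck-at-0, U2 stuck-at-0, U3 stuck-at-0, U4 stuck-at-1, U5 stuck-at-1}.
Test 2 (P=1, Q=0, R=1, S=0): fault-free U1=0, U2=1, U3=0, U4=0, U5=0 → 0; observed 1. Eliminates U1 stuck-at-0, U2 stuck-at-0, U3 stuck-at-0.
Test 3 (P=0, Q=1, R=0, S=0): fault-free U1=0, U2=0, U3=0, U4=0, U5=0 → 0; observed 0. Eliminates U5 stuck-at-1.
Only U4 stuck-at-1 is consistent with every test.

U4 stuck-at-1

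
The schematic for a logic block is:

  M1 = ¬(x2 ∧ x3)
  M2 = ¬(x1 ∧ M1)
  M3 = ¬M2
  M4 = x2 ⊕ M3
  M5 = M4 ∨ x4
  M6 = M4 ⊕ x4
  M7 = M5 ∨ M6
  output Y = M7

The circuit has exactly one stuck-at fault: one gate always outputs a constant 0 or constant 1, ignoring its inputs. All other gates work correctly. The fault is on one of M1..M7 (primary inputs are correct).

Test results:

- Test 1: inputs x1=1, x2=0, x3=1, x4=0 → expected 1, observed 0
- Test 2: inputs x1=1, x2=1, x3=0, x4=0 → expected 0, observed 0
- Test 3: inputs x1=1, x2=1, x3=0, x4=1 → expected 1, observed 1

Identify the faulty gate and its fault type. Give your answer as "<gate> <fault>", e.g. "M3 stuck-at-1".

Fault-free values for test 1 (x1=1, x2=0, x3=1, x4=0): M1=1, M2=0, M3=1, M4=1, M5=1, M6=1, M7=1, giving Y=1. Observed 0.
Test 1: faults giving observed 0 are {M1 stuck-at-0, M2 stuck-at-1, M3 stuck-at-0, M4 stuck-at-0, M7 stuck-at-0}.
Test 2 (x1=1, x2=1, x3=0, x4=0): fault-free M1=1, M2=0, M3=1, M4=0, M5=0, M6=0, M7=0 → 0; observed 0. Eliminates M1 stuck-at-0, M2 stuck-at-1, M3 stuck-at-0.
Test 3 (x1=1, x2=1, x3=0, x4=1): fault-free M1=1, M2=0, M3=1, M4=0, M5=1, M6=1, M7=1 → 1; observed 1. Eliminates M7 stuck-at-0.
Only M4 stuck-at-0 is consistent with every test.

M4 stuck-at-0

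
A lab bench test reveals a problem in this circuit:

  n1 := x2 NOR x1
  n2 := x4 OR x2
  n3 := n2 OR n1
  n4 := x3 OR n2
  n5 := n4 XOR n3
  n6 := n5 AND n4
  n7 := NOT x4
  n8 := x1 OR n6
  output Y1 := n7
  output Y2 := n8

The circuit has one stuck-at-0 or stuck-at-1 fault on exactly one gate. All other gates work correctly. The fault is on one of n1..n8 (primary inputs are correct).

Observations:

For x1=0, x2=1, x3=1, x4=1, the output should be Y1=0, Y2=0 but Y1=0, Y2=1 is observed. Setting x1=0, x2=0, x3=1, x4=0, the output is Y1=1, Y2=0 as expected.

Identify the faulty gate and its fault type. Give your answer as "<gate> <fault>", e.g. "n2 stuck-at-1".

Fault-free values for test 1 (x1=0, x2=1, x3=1, x4=1): n1=0, n2=1, n3=1, n4=1, n5=0, n6=0, n7=0, n8=0, giving Y1=0, Y2=0. Observed Y1=0, Y2=1.
Test 1: faults giving observed Y1=0, Y2=1 are {n2 stuck-at-0, n3 stuck-at-0, n5 stuck-at-1, n6 stuck-at-1, n8 stuck-at-1}.
Test 2 (x1=0, x2=0, x3=1, x4=0): fault-free n1=1, n2=0, n3=1, n4=1, n5=0, n6=0, n7=1, n8=0 → Y1=1, Y2=0; observed Y1=1, Y2=0. Eliminates n3 stuck-at-0, n5 stuck-at-1, n6 stuck-at-1, n8 stuck-at-1.
Only n2 stuck-at-0 is consistent with every test.

n2 stuck-at-0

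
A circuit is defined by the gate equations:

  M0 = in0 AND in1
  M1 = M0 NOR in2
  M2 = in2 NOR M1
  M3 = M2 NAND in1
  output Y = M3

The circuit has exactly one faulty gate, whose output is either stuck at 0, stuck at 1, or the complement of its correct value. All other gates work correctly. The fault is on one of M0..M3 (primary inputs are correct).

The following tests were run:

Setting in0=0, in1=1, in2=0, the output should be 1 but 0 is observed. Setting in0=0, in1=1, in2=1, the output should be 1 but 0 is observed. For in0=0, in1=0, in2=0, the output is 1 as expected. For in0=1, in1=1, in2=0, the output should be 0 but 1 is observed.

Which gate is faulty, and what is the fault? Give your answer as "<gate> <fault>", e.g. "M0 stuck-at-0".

Fault-free values for test 1 (in0=0, in1=1, in2=0): M0=0, M1=1, M2=0, M3=1, giving Y=1. Observed 0.
Test 1: faults giving observed 0 are {M0 stuck-at-1, M0 inverted output, M1 stuck-at-0, M1 inverted output, M2 stuck-at-1, M2 inverted output, M3 stuck-at-0, M3 inverted output}.
Test 2 (in0=0, in1=1, in2=1): fault-free M0=0, M1=0, M2=0, M3=1 → 1; observed 0. Eliminates M0 stuck-at-1, M0 inverted output, M1 stuck-at-0, M1 inverted output.
Test 3 (in0=0, in1=0, in2=0): fault-free M0=0, M1=1, M2=0, M3=1 → 1; observed 1. Eliminates M3 stuck-at-0, M3 inverted output.
Test 4 (in0=1, in1=1, in2=0): fault-free M0=1, M1=0, M2=1, M3=0 → 0; observed 1. Eliminates M2 stuck-at-1.
Only M2 inverted output is consistent with every test.

M2 inverted output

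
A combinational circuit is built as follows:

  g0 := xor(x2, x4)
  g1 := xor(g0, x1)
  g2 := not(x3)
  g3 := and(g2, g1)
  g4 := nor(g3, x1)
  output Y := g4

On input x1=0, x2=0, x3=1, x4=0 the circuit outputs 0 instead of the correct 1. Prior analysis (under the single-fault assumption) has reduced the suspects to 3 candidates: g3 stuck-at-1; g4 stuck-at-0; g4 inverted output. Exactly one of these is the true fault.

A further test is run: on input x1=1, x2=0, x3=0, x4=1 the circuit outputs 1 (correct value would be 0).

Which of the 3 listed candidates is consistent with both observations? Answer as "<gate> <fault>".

Evaluate each candidate on input x1=1, x2=0, x3=0, x4=1:
  g3 stuck-at-1: g0=1, g1=0, g2=1, g3=1 [stuck-at-1], g4=0 → 0 — eliminated
  g4 stuck-at-0: g0=1, g1=0, g2=1, g3=0, g4=0 [stuck-at-0] → 0 — eliminated
  g4 inverted output: g0=1, g1=0, g2=1, g3=0, g4=1 [inverted output] → 1 — matches
Only g4 inverted output reproduces the observed 1.

g4 inverted output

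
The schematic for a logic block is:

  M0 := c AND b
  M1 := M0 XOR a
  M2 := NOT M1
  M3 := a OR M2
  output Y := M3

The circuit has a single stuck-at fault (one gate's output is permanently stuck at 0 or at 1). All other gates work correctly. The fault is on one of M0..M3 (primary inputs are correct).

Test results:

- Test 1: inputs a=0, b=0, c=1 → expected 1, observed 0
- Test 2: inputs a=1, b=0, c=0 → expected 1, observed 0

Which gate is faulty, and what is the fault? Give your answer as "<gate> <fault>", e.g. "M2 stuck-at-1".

M3 stuck-at-0

Fault-free values for test 1 (a=0, b=0, c=1): M0=0, M1=0, M2=1, M3=1, giving Y=1. Observed 0.
Test 1: faults giving observed 0 are {M0 stuck-at-1, M1 stuck-at-1, M2 stuck-at-0, M3 stuck-at-0}.
Test 2 (a=1, b=0, c=0): fault-free M0=0, M1=1, M2=0, M3=1 → 1; observed 0. Eliminates M0 stuck-at-1, M1 stuck-at-1, M2 stuck-at-0.
Only M3 stuck-at-0 is consistent with every test.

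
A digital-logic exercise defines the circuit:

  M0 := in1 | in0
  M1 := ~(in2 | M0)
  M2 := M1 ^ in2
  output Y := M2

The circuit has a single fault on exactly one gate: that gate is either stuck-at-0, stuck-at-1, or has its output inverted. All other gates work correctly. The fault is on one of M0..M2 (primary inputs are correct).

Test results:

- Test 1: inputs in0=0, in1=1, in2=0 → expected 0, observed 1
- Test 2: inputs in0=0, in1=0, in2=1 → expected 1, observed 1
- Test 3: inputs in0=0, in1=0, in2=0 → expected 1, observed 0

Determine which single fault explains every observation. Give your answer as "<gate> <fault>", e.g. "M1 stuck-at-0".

M0 inverted output

Fault-free values for test 1 (in0=0, in1=1, in2=0): M0=1, M1=0, M2=0, giving Y=0. Observed 1.
Test 1: faults giving observed 1 are {M0 stuck-at-0, M0 inverted output, M1 stuck-at-1, M1 inverted output, M2 stuck-at-1, M2 inverted output}.
Test 2 (in0=0, in1=0, in2=1): fault-free M0=0, M1=0, M2=1 → 1; observed 1. Eliminates M1 stuck-at-1, M1 inverted output, M2 inverted output.
Test 3 (in0=0, in1=0, in2=0): fault-free M0=0, M1=1, M2=1 → 1; observed 0. Eliminates M0 stuck-at-0, M2 stuck-at-1.
Only M0 inverted output is consistent with every test.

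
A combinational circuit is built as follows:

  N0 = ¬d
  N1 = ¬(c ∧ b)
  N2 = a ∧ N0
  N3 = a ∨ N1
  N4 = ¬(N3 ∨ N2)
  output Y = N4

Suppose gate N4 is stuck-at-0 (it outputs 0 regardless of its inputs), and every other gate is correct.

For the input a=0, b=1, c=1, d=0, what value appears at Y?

0

Propagate with N4 forced: N0=1, N1=0, N2=0, N3=0, N4=0 [stuck-at-0].
So Y = 0. (Without the fault it would be 1.)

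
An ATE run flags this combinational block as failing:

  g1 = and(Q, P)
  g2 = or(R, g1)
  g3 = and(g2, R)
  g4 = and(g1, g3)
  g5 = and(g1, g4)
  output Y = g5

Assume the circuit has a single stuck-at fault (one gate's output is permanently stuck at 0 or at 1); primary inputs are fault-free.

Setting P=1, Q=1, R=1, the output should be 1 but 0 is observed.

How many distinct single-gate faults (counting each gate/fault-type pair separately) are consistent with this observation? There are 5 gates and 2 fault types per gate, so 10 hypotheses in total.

5

Fault-free: g1=1, g2=1, g3=1, g4=1, g5=1 → 1. Observed 0.
  g1 stuck-at-0: output 0 ✓
  g1 stuck-at-1: output 1 ✗
  g2 stuck-at-0: output 0 ✓
  g2 stuck-at-1: output 1 ✗
  g3 stuck-at-0: output 0 ✓
  g3 stuck-at-1: output 1 ✗
  g4 stuck-at-0: output 0 ✓
  g4 stuck-at-1: output 1 ✗
  g5 stuck-at-0: output 0 ✓
  g5 stuck-at-1: output 1 ✗
Consistent faults: {g1 stuck-at-0, g2 stuck-at-0, g3 stuck-at-0, g4 stuck-at-0, g5 stuck-at-0} — 5 in all.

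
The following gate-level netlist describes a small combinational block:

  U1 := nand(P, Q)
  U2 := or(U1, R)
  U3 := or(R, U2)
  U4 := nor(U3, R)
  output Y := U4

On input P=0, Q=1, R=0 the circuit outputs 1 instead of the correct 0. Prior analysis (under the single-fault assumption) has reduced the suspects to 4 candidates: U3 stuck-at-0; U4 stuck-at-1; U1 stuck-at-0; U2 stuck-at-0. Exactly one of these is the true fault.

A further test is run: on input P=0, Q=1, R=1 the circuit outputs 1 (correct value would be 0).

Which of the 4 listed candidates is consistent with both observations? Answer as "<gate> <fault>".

Evaluate each candidate on input P=0, Q=1, R=1:
  U3 stuck-at-0: U1=1, U2=1, U3=0 [stuck-at-0], U4=0 → 0 — eliminated
  U4 stuck-at-1: U1=1, U2=1, U3=1, U4=1 [stuck-at-1] → 1 — matches
  U1 stuck-at-0: U1=0 [stuck-at-0], U2=1, U3=1, U4=0 → 0 — eliminated
  U2 stuck-at-0: U1=1, U2=0 [stuck-at-0], U3=1, U4=0 → 0 — eliminated
Only U4 stuck-at-1 reproduces the observed 1.

U4 stuck-at-1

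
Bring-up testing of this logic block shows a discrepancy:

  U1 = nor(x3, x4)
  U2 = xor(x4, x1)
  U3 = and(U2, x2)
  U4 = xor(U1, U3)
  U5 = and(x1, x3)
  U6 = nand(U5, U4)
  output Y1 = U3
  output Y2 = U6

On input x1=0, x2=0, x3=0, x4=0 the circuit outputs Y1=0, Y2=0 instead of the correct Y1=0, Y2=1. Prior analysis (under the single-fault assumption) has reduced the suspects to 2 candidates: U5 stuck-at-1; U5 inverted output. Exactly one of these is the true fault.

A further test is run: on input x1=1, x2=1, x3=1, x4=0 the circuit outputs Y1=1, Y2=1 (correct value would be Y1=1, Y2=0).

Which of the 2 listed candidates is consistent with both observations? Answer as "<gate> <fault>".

Evaluate each candidate on input x1=1, x2=1, x3=1, x4=0:
  U5 stuck-at-1: U1=0, U2=1, U3=1, U4=1, U5=1 [stuck-at-1], U6=0 → Y1=1, Y2=0 — eliminated
  U5 inverted output: U1=0, U2=1, U3=1, U4=1, U5=0 [inverted output], U6=1 → Y1=1, Y2=1 — matches
Only U5 inverted output reproduces the observed Y1=1, Y2=1.

U5 inverted output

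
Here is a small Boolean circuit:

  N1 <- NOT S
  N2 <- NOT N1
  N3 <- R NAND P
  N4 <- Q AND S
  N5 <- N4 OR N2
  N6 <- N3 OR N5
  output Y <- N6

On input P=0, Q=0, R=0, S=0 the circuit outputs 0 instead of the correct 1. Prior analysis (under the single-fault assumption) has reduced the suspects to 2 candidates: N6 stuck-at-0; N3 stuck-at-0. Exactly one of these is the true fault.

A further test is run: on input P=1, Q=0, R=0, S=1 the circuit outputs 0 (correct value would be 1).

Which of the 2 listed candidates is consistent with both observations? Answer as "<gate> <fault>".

Evaluate each candidate on input P=1, Q=0, R=0, S=1:
  N6 stuck-at-0: N1=0, N2=1, N3=1, N4=0, N5=1, N6=0 [stuck-at-0] → 0 — matches
  N3 stuck-at-0: N1=0, N2=1, N3=0 [stuck-at-0], N4=0, N5=1, N6=1 → 1 — eliminated
Only N6 stuck-at-0 reproduces the observed 0.

N6 stuck-at-0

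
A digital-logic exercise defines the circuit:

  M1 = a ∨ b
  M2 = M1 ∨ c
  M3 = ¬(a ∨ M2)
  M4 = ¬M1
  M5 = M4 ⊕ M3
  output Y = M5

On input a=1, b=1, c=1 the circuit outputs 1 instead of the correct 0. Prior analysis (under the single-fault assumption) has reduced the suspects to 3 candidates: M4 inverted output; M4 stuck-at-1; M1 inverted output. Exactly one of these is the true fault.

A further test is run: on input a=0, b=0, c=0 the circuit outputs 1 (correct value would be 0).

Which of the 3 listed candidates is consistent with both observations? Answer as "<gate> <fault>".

M4 inverted output

Evaluate each candidate on input a=0, b=0, c=0:
  M4 inverted output: M1=0, M2=0, M3=1, M4=0 [inverted output], M5=1 → 1 — matches
  M4 stuck-at-1: M1=0, M2=0, M3=1, M4=1 [stuck-at-1], M5=0 → 0 — eliminated
  M1 inverted output: M1=1 [inverted output], M2=1, M3=0, M4=0, M5=0 → 0 — eliminated
Only M4 inverted output reproduces the observed 1.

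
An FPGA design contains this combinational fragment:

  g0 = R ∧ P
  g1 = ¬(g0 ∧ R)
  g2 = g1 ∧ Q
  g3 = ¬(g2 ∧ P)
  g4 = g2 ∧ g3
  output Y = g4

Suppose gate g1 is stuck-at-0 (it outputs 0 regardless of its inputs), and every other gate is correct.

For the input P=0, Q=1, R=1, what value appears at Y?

0

Propagate with g1 forced: g0=0, g1=0 [stuck-at-0], g2=0, g3=1, g4=0.
So Y = 0. (Without the fault it would be 1.)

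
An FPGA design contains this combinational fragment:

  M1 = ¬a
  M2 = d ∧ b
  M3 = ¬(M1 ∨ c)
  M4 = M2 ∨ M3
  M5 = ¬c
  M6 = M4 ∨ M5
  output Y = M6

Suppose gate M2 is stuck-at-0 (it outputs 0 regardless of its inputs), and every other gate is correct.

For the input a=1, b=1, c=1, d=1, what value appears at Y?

0

Propagate with M2 forced: M1=0, M2=0 [stuck-at-0], M3=0, M4=0, M5=0, M6=0.
So Y = 0. (Without the fault it would be 1.)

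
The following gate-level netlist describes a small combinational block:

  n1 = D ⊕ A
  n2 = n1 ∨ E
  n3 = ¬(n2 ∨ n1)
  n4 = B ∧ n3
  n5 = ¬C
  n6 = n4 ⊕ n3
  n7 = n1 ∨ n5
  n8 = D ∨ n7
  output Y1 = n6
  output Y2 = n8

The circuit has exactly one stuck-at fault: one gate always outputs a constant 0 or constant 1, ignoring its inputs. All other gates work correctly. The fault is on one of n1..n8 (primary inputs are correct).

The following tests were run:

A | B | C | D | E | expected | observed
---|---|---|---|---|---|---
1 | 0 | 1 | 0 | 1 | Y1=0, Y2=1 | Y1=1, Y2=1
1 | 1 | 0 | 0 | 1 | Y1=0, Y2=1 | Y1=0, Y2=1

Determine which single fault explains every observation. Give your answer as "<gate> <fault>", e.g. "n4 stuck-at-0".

Fault-free values for test 1 (A=1, B=0, C=1, D=0, E=1): n1=1, n2=1, n3=0, n4=0, n5=0, n6=0, n7=1, n8=1, giving Y1=0, Y2=1. Observed Y1=1, Y2=1.
Test 1: faults giving observed Y1=1, Y2=1 are {n3 stuck-at-1, n4 stuck-at-1, n6 stuck-at-1}.
Test 2 (A=1, B=1, C=0, D=0, E=1): fault-free n1=1, n2=1, n3=0, n4=0, n5=1, n6=0, n7=1, n8=1 → Y1=0, Y2=1; observed Y1=0, Y2=1. Eliminates n4 stuck-at-1, n6 stuck-at-1.
Only n3 stuck-at-1 is consistent with every test.

n3 stuck-at-1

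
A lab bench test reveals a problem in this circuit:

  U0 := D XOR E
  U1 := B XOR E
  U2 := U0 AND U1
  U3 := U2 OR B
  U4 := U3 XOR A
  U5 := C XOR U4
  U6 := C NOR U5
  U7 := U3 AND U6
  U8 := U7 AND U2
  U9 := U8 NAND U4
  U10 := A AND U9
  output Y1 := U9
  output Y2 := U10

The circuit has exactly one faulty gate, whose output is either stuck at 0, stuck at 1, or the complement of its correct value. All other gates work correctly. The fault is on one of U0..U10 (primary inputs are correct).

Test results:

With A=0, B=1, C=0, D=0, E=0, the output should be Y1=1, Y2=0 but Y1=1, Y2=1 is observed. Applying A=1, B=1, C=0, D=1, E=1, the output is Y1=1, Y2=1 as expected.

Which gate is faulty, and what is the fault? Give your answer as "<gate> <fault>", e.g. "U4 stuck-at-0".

Fault-free values for test 1 (A=0, B=1, C=0, D=0, E=0): U0=0, U1=1, U2=0, U3=1, U4=1, U5=1, U6=0, U7=0, U8=0, U9=1, U10=0, giving Y1=1, Y2=0. Observed Y1=1, Y2=1.
Test 1: faults giving observed Y1=1, Y2=1 are {U10 stuck-at-1, U10 inverted output}.
Test 2 (A=1, B=1, C=0, D=1, E=1): fault-free U0=0, U1=0, U2=0, U3=1, U4=0, U5=0, U6=1, U7=1, U8=0, U9=1, U10=1 → Y1=1, Y2=1; observed Y1=1, Y2=1. Eliminates U10 inverted output.
Only U10 stuck-at-1 is consistent with every test.

U10 stuck-at-1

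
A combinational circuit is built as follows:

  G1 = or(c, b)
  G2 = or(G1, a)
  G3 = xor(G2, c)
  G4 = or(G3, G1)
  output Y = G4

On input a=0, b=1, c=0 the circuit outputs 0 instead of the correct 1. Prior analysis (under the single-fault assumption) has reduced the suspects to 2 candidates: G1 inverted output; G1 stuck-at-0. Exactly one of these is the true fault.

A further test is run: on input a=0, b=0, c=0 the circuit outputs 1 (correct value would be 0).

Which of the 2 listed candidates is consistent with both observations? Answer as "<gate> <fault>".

G1 inverted output

Evaluate each candidate on input a=0, b=0, c=0:
  G1 inverted output: G1=1 [inverted output], G2=1, G3=1, G4=1 → 1 — matches
  G1 stuck-at-0: G1=0 [stuck-at-0], G2=0, G3=0, G4=0 → 0 — eliminated
Only G1 inverted output reproduces the observed 1.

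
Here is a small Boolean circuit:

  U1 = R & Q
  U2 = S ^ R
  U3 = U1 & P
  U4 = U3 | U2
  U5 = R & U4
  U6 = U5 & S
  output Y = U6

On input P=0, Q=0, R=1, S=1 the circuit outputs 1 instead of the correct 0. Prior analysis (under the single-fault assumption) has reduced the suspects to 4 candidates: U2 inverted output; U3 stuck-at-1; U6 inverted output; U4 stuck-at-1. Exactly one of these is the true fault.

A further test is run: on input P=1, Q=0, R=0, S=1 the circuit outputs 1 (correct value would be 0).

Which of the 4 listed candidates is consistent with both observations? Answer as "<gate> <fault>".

Evaluate each candidate on input P=1, Q=0, R=0, S=1:
  U2 inverted output: U1=0, U2=0 [inverted output], U3=0, U4=0, U5=0, U6=0 → 0 — eliminated
  U3 stuck-at-1: U1=0, U2=1, U3=1 [stuck-at-1], U4=1, U5=0, U6=0 → 0 — eliminated
  U6 inverted output: U1=0, U2=1, U3=0, U4=1, U5=0, U6=1 [inverted output] → 1 — matches
  U4 stuck-at-1: U1=0, U2=1, U3=0, U4=1 [stuck-at-1], U5=0, U6=0 → 0 — eliminated
Only U6 inverted output reproduces the observed 1.

U6 inverted output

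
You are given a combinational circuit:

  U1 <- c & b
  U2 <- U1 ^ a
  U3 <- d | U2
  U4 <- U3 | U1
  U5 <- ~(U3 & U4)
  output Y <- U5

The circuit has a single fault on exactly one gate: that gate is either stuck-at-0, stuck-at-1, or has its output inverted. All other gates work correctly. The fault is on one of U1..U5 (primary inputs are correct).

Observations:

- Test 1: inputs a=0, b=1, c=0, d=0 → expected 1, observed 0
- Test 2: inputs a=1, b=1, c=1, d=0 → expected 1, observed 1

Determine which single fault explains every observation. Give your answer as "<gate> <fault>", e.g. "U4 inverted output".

Fault-free values for test 1 (a=0, b=1, c=0, d=0): U1=0, U2=0, U3=0, U4=0, U5=1, giving Y=1. Observed 0.
Test 1: faults giving observed 0 are {U1 stuck-at-1, U1 inverted output, U2 stuck-at-1, U2 inverted output, U3 stuck-at-1, U3 inverted output, U5 stuck-at-0, U5 inverted output}.
Test 2 (a=1, b=1, c=1, d=0): fault-free U1=1, U2=0, U3=0, U4=1, U5=1 → 1; observed 1. Eliminates U1 inverted output, U2 stuck-at-1, U2 inverted output, U3 stuck-at-1, U3 inverted output, U5 stuck-at-0, U5 inverted output.
Only U1 stuck-at-1 is consistent with every test.

U1 stuck-at-1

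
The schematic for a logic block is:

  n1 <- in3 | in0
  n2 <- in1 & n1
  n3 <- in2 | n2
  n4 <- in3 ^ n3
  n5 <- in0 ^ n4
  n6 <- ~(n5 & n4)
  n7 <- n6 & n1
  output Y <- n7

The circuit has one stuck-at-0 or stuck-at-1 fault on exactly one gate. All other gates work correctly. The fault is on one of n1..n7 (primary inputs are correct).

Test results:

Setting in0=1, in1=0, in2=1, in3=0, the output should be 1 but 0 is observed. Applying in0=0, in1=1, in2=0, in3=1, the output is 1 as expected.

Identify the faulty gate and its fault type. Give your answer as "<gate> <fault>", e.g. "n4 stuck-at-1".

n5 stuck-at-1

Fault-free values for test 1 (in0=1, in1=0, in2=1, in3=0): n1=1, n2=0, n3=1, n4=1, n5=0, n6=1, n7=1, giving Y=1. Observed 0.
Test 1: faults giving observed 0 are {n1 stuck-at-0, n5 stuck-at-1, n6 stuck-at-0, n7 stuck-at-0}.
Test 2 (in0=0, in1=1, in2=0, in3=1): fault-free n1=1, n2=1, n3=1, n4=0, n5=0, n6=1, n7=1 → 1; observed 1. Eliminates n1 stuck-at-0, n6 stuck-at-0, n7 stuck-at-0.
Only n5 stuck-at-1 is consistent with every test.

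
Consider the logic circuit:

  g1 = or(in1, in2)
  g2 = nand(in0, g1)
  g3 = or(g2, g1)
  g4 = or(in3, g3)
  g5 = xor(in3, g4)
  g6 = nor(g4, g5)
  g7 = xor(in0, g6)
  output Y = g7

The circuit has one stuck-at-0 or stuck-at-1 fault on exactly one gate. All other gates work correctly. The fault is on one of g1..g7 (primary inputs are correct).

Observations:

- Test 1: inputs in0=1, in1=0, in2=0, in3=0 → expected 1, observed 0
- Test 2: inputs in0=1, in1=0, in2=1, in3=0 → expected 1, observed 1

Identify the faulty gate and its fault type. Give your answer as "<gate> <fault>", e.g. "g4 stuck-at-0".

g2 stuck-at-0

Fault-free values for test 1 (in0=1, in1=0, in2=0, in3=0): g1=0, g2=1, g3=1, g4=1, g5=1, g6=0, g7=1, giving Y=1. Observed 0.
Test 1: faults giving observed 0 are {g2 stuck-at-0, g3 stuck-at-0, g4 stuck-at-0, g6 stuck-at-1, g7 stuck-at-0}.
Test 2 (in0=1, in1=0, in2=1, in3=0): fault-free g1=1, g2=0, g3=1, g4=1, g5=1, g6=0, g7=1 → 1; observed 1. Eliminates g3 stuck-at-0, g4 stuck-at-0, g6 stuck-at-1, g7 stuck-at-0.
Only g2 stuck-at-0 is consistent with every test.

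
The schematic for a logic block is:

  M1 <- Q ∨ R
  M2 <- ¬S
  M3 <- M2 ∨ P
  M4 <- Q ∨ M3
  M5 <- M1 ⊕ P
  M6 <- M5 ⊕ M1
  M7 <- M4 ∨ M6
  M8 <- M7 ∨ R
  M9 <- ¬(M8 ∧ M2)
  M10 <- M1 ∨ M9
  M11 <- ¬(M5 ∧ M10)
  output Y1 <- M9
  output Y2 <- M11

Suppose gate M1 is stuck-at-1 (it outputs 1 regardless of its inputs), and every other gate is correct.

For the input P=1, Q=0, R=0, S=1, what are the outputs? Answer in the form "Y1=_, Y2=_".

Propagate with M1 forced: M1=1 [stuck-at-1], M2=0, M3=1, M4=1, M5=0, M6=1, M7=1, M8=1, M9=1, M10=1, M11=1.
So the outputs are Y1=1, Y2=1. (Without the fault they would be Y1=1, Y2=0.)

Y1=1, Y2=1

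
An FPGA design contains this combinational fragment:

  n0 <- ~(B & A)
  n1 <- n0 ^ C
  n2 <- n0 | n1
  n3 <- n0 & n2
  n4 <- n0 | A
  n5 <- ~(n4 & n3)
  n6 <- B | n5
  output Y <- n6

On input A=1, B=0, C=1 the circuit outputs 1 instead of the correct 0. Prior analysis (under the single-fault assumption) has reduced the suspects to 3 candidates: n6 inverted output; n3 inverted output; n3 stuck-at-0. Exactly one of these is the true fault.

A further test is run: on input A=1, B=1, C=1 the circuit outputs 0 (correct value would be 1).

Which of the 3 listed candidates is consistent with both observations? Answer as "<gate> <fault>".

Evaluate each candidate on input A=1, B=1, C=1:
  n6 inverted output: n0=0, n1=1, n2=1, n3=0, n4=1, n5=1, n6=0 [inverted output] → 0 — matches
  n3 inverted output: n0=0, n1=1, n2=1, n3=1 [inverted output], n4=1, n5=0, n6=1 → 1 — eliminated
  n3 stuck-at-0: n0=0, n1=1, n2=1, n3=0 [stuck-at-0], n4=1, n5=1, n6=1 → 1 — eliminated
Only n6 inverted output reproduces the observed 0.

n6 inverted output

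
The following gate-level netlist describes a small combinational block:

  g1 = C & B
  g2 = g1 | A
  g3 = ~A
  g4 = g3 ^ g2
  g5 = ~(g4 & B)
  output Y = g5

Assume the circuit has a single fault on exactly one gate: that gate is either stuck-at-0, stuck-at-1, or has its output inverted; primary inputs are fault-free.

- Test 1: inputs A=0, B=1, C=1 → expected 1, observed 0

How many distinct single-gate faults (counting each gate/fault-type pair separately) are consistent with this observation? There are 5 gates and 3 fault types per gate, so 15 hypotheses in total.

10

Fault-free: g1=1, g2=1, g3=1, g4=0, g5=1 → 1. Observed 0.
  g1: stuck-at-0, inverted output ✓; others ✗
  g2: stuck-at-0, inverted output ✓; others ✗
  g3: stuck-at-0, inverted output ✓; others ✗
  g4: stuck-at-1, inverted output ✓; others ✗
  g5: stuck-at-0, inverted output ✓; others ✗
Consistent faults: {g1 stuck-at-0, g1 inverted output, g2 stuck-at-0, g2 inverted output, g3 stuck-at-0, g3 inverted output, g4 stuck-at-1, g4 inverted output, g5 stuck-at-0, g5 inverted output} — 10 in all.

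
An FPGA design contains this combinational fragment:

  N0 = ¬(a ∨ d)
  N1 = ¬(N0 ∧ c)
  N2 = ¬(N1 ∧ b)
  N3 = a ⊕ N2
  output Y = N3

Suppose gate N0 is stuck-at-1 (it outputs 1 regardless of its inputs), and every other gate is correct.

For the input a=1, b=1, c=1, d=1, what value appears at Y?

Propagate with N0 forced: N0=1 [stuck-at-1], N1=0, N2=1, N3=0.
So Y = 0. (Without the fault it would be 1.)

0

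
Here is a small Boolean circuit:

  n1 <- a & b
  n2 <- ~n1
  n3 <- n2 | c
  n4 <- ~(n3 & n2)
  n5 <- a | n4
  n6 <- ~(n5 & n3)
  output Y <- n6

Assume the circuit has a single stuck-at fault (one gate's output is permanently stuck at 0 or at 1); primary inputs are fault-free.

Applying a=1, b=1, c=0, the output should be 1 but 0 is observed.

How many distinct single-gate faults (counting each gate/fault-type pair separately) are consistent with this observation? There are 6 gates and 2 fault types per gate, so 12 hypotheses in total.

4

Fault-free: n1=1, n2=0, n3=0, n4=1, n5=1, n6=1 → 1. Observed 0.
  n1 stuck-at-0: output 0 ✓
  n1 stuck-at-1: output 1 ✗
  n2 stuck-at-0: output 1 ✗
  n2 stuck-at-1: output 0 ✓
  n3 stuck-at-0: output 1 ✗
  n3 stuck-at-1: output 0 ✓
  n4 stuck-at-0: output 1 ✗
  n4 stuck-at-1: output 1 ✗
  n5 stuck-at-0: output 1 ✗
  n5 stuck-at-1: output 1 ✗
  n6 stuck-at-0: output 0 ✓
  n6 stuck-at-1: output 1 ✗
Consistent faults: {n1 stuck-at-0, n2 stuck-at-1, n3 stuck-at-1, n6 stuck-at-0} — 4 in all.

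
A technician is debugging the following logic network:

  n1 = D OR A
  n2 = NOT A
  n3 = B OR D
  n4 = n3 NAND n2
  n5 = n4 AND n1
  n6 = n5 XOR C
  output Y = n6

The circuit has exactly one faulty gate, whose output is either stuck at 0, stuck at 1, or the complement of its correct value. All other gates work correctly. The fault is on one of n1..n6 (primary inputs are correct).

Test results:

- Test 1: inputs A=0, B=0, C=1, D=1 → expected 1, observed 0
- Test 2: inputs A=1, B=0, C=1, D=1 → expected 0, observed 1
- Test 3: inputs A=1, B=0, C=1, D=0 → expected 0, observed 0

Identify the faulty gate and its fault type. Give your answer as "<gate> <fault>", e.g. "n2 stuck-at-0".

Fault-free values for test 1 (A=0, B=0, C=1, D=1): n1=1, n2=1, n3=1, n4=0, n5=0, n6=1, giving Y=1. Observed 0.
Test 1: faults giving observed 0 are {n2 stuck-at-0, n2 inverted output, n3 stuck-at-0, n3 inverted output, n4 stuck-at-1, n4 inverted output, n5 stuck-at-1, n5 inverted output, n6 stuck-at-0, n6 inverted output}.
Test 2 (A=1, B=0, C=1, D=1): fault-free n1=1, n2=0, n3=1, n4=1, n5=1, n6=0 → 0; observed 1. Eliminates n2 stuck-at-0, n3 stuck-at-0, n3 inverted output, n4 stuck-at-1, n5 stuck-at-1, n6 stuck-at-0.
Test 3 (A=1, B=0, C=1, D=0): fault-free n1=1, n2=0, n3=0, n4=1, n5=1, n6=0 → 0; observed 0. Eliminates n4 inverted output, n5 inverted output, n6 inverted output.
Only n2 inverted output is consistent with every test.

n2 inverted output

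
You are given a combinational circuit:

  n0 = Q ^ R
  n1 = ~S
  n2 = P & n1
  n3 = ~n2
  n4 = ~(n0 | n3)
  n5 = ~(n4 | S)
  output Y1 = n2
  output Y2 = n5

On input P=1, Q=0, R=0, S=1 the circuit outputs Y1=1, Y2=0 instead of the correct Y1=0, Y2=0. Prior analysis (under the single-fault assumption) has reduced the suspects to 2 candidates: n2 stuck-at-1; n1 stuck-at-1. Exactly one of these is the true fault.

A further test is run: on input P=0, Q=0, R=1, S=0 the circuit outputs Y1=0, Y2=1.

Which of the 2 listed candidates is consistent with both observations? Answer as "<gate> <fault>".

n1 stuck-at-1

Evaluate each candidate on input P=0, Q=0, R=1, S=0:
  n2 stuck-at-1: n0=1, n1=1, n2=1 [stuck-at-1], n3=0, n4=0, n5=1 → Y1=1, Y2=1 — eliminated
  n1 stuck-at-1: n0=1, n1=1 [stuck-at-1], n2=0, n3=1, n4=0, n5=1 → Y1=0, Y2=1 — matches
Only n1 stuck-at-1 reproduces the observed Y1=0, Y2=1.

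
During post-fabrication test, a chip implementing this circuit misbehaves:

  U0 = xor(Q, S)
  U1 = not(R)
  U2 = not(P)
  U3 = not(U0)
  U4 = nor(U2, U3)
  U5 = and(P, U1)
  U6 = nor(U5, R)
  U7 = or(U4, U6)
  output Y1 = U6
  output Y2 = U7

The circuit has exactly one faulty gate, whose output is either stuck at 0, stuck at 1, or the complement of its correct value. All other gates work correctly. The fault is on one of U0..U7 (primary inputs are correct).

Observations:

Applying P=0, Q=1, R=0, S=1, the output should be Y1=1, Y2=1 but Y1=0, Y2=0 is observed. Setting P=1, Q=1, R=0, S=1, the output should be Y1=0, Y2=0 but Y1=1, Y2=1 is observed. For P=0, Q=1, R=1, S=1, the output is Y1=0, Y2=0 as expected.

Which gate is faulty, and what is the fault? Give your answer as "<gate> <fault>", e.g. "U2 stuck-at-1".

U5 inverted output

Fault-free values for test 1 (P=0, Q=1, R=0, S=1): U0=0, U1=1, U2=1, U3=1, U4=0, U5=0, U6=1, U7=1, giving Y1=1, Y2=1. Observed Y1=0, Y2=0.
Test 1: faults giving observed Y1=0, Y2=0 are {U5 stuck-at-1, U5 inverted output, U6 stuck-at-0, U6 inverted output}.
Test 2 (P=1, Q=1, R=0, S=1): fault-free U0=0, U1=1, U2=0, U3=1, U4=0, U5=1, U6=0, U7=0 → Y1=0, Y2=0; observed Y1=1, Y2=1. Eliminates U5 stuck-at-1, U6 stuck-at-0.
Test 3 (P=0, Q=1, R=1, S=1): fault-free U0=0, U1=0, U2=1, U3=1, U4=0, U5=0, U6=0, U7=0 → Y1=0, Y2=0; observed Y1=0, Y2=0. Eliminates U6 inverted output.
Only U5 inverted output is consistent with every test.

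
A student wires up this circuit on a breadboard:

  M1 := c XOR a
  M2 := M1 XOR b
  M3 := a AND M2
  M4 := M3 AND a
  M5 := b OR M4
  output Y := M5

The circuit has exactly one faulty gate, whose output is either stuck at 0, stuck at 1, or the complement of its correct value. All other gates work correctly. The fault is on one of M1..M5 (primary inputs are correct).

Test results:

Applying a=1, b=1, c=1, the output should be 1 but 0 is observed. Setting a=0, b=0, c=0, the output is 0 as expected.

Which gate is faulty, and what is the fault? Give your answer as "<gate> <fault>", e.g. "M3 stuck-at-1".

Fault-free values for test 1 (a=1, b=1, c=1): M1=0, M2=1, M3=1, M4=1, M5=1, giving Y=1. Observed 0.
Test 1: faults giving observed 0 are {M5 stuck-at-0, M5 inverted output}.
Test 2 (a=0, b=0, c=0): fault-free M1=0, M2=0, M3=0, M4=0, M5=0 → 0; observed 0. Eliminates M5 inverted output.
Only M5 stuck-at-0 is consistent with every test.

M5 stuck-at-0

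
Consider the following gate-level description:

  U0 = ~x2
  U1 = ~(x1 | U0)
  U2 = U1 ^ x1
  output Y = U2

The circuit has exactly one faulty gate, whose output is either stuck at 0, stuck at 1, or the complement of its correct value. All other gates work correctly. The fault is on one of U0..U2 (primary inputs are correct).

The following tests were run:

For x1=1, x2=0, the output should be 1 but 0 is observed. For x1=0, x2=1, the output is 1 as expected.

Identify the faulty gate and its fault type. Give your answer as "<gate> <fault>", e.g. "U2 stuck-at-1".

U1 stuck-at-1

Fault-free values for test 1 (x1=1, x2=0): U0=1, U1=0, U2=1, giving Y=1. Observed 0.
Test 1: faults giving observed 0 are {U1 stuck-at-1, U1 inverted output, U2 stuck-at-0, U2 inverted output}.
Test 2 (x1=0, x2=1): fault-free U0=0, U1=1, U2=1 → 1; observed 1. Eliminates U1 inverted output, U2 stuck-at-0, U2 inverted output.
Only U1 stuck-at-1 is consistent with every test.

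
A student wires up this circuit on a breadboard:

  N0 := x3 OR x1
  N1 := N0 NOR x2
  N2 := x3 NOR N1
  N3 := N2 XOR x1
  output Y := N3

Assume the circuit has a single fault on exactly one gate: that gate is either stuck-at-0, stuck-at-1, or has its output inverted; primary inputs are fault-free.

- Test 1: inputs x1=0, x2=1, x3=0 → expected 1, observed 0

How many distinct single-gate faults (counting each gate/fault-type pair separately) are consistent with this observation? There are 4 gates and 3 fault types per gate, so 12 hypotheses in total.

Fault-free: N0=0, N1=0, N2=1, N3=1 → 1. Observed 0.
  N0 stuck-at-0: output 1 ✗
  N0 stuck-at-1: output 1 ✗
  N0 inverted output: output 1 ✗
  N1 stuck-at-0: output 1 ✗
  N1 stuck-at-1: output 0 ✓
  N1 inverted output: output 0 ✓
  N2 stuck-at-0: output 0 ✓
  N2 stuck-at-1: output 1 ✗
  N2 inverted output: output 0 ✓
  N3 stuck-at-0: output 0 ✓
  N3 stuck-at-1: output 1 ✗
  N3 inverted output: output 0 ✓
Consistent faults: {N1 stuck-at-1, N1 inverted output, N2 stuck-at-0, N2 inverted output, N3 stuck-at-0, N3 inverted output} — 6 in all.

6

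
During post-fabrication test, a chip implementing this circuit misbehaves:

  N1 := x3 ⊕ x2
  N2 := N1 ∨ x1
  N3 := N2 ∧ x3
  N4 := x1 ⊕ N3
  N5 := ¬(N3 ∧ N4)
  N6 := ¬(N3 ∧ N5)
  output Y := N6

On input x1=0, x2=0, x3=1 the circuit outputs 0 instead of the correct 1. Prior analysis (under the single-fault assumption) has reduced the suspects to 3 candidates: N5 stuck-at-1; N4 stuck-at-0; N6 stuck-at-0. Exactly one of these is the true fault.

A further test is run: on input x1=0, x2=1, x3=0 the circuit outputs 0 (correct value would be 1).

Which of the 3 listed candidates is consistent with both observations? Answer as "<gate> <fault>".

N6 stuck-at-0

Evaluate each candidate on input x1=0, x2=1, x3=0:
  N5 stuck-at-1: N1=1, N2=1, N3=0, N4=0, N5=1 [stuck-at-1], N6=1 → 1 — eliminated
  N4 stuck-at-0: N1=1, N2=1, N3=0, N4=0 [stuck-at-0], N5=1, N6=1 → 1 — eliminated
  N6 stuck-at-0: N1=1, N2=1, N3=0, N4=0, N5=1, N6=0 [stuck-at-0] → 0 — matches
Only N6 stuck-at-0 reproduces the observed 0.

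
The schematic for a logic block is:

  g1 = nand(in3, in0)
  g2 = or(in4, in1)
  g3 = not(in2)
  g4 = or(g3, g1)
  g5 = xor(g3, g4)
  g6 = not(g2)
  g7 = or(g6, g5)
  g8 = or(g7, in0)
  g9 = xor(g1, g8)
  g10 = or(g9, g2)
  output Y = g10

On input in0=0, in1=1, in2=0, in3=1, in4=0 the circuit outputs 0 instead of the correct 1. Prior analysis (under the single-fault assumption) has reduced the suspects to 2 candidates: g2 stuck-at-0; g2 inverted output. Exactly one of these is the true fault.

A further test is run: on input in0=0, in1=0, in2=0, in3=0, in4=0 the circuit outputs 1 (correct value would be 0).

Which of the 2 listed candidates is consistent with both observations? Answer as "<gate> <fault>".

Evaluate each candidate on input in0=0, in1=0, in2=0, in3=0, in4=0:
  g2 stuck-at-0: g1=1, g2=0 [stuck-at-0], g3=1, g4=1, g5=0, g6=1, g7=1, g8=1, g9=0, g10=0 → 0 — eliminated
  g2 inverted output: g1=1, g2=1 [inverted output], g3=1, g4=1, g5=0, g6=0, g7=0, g8=0, g9=1, g10=1 → 1 — matches
Only g2 inverted output reproduces the observed 1.

g2 inverted output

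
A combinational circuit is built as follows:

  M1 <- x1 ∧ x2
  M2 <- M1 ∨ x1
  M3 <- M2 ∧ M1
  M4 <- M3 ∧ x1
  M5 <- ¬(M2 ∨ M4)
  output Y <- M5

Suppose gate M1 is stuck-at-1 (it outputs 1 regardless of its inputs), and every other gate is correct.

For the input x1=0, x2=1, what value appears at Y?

Propagate with M1 forced: M1=1 [stuck-at-1], M2=1, M3=1, M4=0, M5=0.
So Y = 0. (Without the fault it would be 1.)

0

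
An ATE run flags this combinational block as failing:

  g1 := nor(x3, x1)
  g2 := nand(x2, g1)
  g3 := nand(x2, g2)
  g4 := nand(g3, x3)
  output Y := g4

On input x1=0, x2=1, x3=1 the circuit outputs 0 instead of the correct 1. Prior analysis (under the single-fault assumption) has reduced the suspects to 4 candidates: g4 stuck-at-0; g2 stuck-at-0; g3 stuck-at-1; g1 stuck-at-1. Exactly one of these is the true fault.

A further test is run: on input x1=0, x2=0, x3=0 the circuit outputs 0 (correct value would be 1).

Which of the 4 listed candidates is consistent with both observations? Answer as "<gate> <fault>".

Evaluate each candidate on input x1=0, x2=0, x3=0:
  g4 stuck-at-0: g1=1, g2=1, g3=1, g4=0 [stuck-at-0] → 0 — matches
  g2 stuck-at-0: g1=1, g2=0 [stuck-at-0], g3=1, g4=1 → 1 — eliminated
  g3 stuck-at-1: g1=1, g2=1, g3=1 [stuck-at-1], g4=1 → 1 — eliminated
  g1 stuck-at-1: g1=1 [stuck-at-1], g2=1, g3=1, g4=1 → 1 — eliminated
Only g4 stuck-at-0 reproduces the observed 0.

g4 stuck-at-0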